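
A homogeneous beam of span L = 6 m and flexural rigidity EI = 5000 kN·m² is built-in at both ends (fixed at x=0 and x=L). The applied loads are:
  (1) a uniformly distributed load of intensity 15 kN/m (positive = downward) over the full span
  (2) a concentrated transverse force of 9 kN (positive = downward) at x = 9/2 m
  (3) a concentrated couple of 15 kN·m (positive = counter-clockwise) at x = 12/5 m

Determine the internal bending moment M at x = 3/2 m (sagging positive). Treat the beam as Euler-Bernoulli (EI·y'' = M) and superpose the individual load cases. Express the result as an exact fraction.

Load 1 — uniform load w=15 kN/m over full span:
  M_1 = wLx/2 - wL²/12 - wx²/2 = 15·6·(3/2)/2 - 15·6²/12 - 15·(3/2)²/2 = 45/8 kN·m
Load 2 — point force P=9 kN at a=9/2 m (b=L-a=3/2):
  M_2 = Pb²(3a+b)x/L³ - Pab²/L²  [x≤a] = 9·(3/2)²·(3·(9/2)+(3/2))·(3/2)/6³ - 9·(9/2)·(3/2)²/6² = -27/64 kN·m
Load 3 — applied couple M₀=15 kN·m at a=12/5 m (b=L-a=18/5):
  M_3 = R_Ax - M_A  [x≤a] with R_A=18/5, M_A=9/5 = (18/5)·(3/2) - (9/5) = 18/5 kN·m
Superposition: M = Σ M_i = 2817/320 kN·m ≈ 8.803125 kN·m

M(3/2) = 2817/320 kN·m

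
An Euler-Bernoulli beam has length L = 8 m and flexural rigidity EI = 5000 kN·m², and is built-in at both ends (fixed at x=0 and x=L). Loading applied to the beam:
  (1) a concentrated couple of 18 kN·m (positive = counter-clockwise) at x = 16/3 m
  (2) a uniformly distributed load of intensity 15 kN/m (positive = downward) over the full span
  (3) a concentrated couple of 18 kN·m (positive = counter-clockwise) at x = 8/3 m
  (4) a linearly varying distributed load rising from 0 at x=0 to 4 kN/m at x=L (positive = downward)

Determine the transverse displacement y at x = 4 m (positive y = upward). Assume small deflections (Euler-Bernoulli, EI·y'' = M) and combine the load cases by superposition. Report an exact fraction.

y(4) = -68/1875 m

Load 1 — applied couple M₀=18 kN·m at a=16/3 m (b=L-a=8/3):
  y_1 = (R_Ax³/6 - M_Ax²/2)/EI  [x≤a] with R_A=3, M_A=6 = (3·4³/6 - 6·4²/2)/5000 = -2/625 m
Load 2 — uniform load w=15 kN/m over full span:
  y_2 = -wx²(L-x)²/(24EI) = -15·4²·(8-4)²/(24·5000) = -4/125 m
Load 3 — applied couple M₀=18 kN·m at a=8/3 m (b=L-a=16/3):
  y_3 = (R_Ax³/6 - M_Ax²/2 - M₀(x-a)²/2)/EI  [x>a] with R_A=3, M_A=0 = (3·4³/6 - 0·4²/2 - 18·(4-(8/3))²/2)/5000 = 2/625 m
Load 4 — triangular load w₀=4 kN/m (0→w₀ over full span):
  y_4 = -w₀x²(L-x)²(x+2L)/(120LEI) = -4·4²·(8-4)²·(4+2·8)/(120·8·5000) = -8/1875 m
Superposition: y = Σ y_i = -68/1875 m ≈ -0.036267 m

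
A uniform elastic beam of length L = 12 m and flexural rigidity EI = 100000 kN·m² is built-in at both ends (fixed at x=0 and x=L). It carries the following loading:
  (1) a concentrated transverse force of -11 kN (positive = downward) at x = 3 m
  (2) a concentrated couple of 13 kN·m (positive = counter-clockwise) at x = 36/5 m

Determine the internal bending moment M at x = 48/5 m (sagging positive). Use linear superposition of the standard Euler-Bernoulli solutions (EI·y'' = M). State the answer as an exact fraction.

M(48/5) = -243/2000 kN·m

Load 1 — point force P=-11 kN at a=3 m (b=L-a=9):
  M_1 = Pa²(a+3b)(L-x)/L³ - Pa²b/L²  [x>a] = (-11)·3²·(3+3·9)·(12-(48/5))/12³ - (-11)·3²·9/12² = 33/16 kN·m
Load 2 — applied couple M₀=13 kN·m at a=36/5 m (b=L-a=24/5):
  M_2 = R_Ax - M_A - M₀  [x>a] with R_A=39/25, M_A=104/25 = (39/25)·(48/5) - (104/25) - 13 = -273/125 kN·m
Superposition: M = Σ M_i = -243/2000 kN·m ≈ -0.121500 kN·m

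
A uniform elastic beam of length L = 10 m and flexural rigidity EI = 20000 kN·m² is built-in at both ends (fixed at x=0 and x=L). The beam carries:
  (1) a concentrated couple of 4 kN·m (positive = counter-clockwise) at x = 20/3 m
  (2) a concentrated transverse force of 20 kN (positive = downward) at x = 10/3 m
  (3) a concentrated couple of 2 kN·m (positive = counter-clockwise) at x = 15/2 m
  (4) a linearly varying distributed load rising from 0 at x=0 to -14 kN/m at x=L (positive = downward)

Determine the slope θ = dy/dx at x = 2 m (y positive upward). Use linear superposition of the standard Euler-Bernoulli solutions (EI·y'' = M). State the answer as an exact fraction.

Load 1 — applied couple M₀=4 kN·m at a=20/3 m (b=L-a=10/3):
  θ_1 = (R_Ax²/2 - M_Ax)/EI  [x≤a] with R_A=8/15, M_A=4/3 = ((8/15)·2²/2 - (4/3)·2)/20000 = -1/12500 rad
Load 2 — point force P=20 kN at a=10/3 m (b=L-a=20/3):
  θ_2 = -Pb²x(2aL-(3a+b)x)/(2L³EI)  [x≤a] = -20·(20/3)²·2·(2·(10/3)·10-(3·(10/3)+(20/3))·2)/(2·10³·20000) = -1/675 rad
Load 3 — applied couple M₀=2 kN·m at a=15/2 m (b=L-a=5/2):
  θ_3 = (R_Ax²/2 - M_Ax)/EI  [x≤a] with R_A=9/40, M_A=5/8 = ((9/40)·2²/2 - (5/8)·2)/20000 = -1/25000 rad
Load 4 — triangular load w₀=-14 kN/m (0→w₀ over full span):
  θ_4 = -w₀(2x(L-x)(L-2x)(x+2L)+x²(L-x)²)/(120LEI) = -(-14)·(2·2·(10-2)·(10-2·2)·(2+2·10)+2²·(10-2)²)/(120·10·20000) = 49/18750 rad
Superposition: θ = Σ θ_i = 683/675000 rad ≈ 0.001012 rad

θ(2) = 683/675000 rad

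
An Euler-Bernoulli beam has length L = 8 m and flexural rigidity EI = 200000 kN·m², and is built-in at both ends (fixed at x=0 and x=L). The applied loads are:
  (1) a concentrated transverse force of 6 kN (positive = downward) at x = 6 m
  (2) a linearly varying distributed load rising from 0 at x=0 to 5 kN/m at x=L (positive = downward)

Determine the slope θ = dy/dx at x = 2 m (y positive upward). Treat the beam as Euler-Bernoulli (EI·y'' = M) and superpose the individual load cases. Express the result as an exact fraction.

Load 1 — point force P=6 kN at a=6 m (b=L-a=2):
  θ_1 = -Pb²x(2aL-(3a+b)x)/(2L³EI)  [x≤a] = -6·2²·2·(2·6·8-(3·6+2)·2)/(2·8³·200000) = -21/1600000 rad
Load 2 — triangular load w₀=5 kN/m (0→w₀ over full span):
  θ_2 = -w₀(2x(L-x)(L-2x)(x+2L)+x²(L-x)²)/(120LEI) = -5·(2·2·(8-2)·(8-2·2)·(2+2·8)+2²·(8-2)²)/(120·8·200000) = -39/800000 rad
Superposition: θ = Σ θ_i = -99/1600000 rad ≈ -0.000062 rad

θ(2) = -99/1600000 rad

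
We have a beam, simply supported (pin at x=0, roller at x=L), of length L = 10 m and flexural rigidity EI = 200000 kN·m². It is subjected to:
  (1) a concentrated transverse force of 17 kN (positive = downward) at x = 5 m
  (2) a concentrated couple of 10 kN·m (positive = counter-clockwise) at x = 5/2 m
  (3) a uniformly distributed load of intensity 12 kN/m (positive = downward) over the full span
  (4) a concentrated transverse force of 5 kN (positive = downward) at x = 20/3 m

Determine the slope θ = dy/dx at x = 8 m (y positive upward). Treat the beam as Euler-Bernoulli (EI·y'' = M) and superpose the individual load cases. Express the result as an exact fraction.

θ(8) = 322643/129600000 rad

Load 1 — point force P=17 kN at a=5 m (b=L-a=5):
  θ_1 = -Pa(2L²-6Lx+3x²+a²)/(6LEI)  [x>a] = -17·5·(2·10²-6·10·8+3·8²+5²)/(6·10·200000) = 357/800000 rad
Load 2 — applied couple M₀=10 kN·m at a=5/2 m (b=L-a=15/2):
  θ_2 = (M₀x²/(2L)-M₀(x-a)+C₁)/EI  [x>a] with C₁=M₀(3b²-L²)/(6L)=275/24 = (10·8²/(2·10)-10·(8-(5/2))+(275/24))/200000 = -277/4800000 rad
Load 3 — uniform load w=12 kN/m over full span:
  θ_3 = -w(L³-6Lx²+4x³)/(24EI) = -12·(10³-6·10·8²+4·8³)/(24·200000) = 99/50000 rad
Load 4 — point force P=5 kN at a=20/3 m (b=L-a=10/3):
  θ_4 = -Pa(2L²-6Lx+3x²+a²)/(6LEI)  [x>a] = -5·(20/3)·(2·10²-6·10·8+3·8²+(20/3)²)/(6·10·200000) = 49/405000 rad
Superposition: θ = Σ θ_i = 322643/129600000 rad ≈ 0.002490 rad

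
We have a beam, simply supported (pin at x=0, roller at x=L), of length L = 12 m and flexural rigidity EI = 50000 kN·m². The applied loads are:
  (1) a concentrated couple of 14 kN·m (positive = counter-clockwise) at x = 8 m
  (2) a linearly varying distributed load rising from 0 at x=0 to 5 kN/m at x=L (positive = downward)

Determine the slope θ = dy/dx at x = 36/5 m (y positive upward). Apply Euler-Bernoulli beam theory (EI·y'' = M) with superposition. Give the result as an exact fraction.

Load 1 — applied couple M₀=14 kN·m at a=8 m (b=L-a=4):
  θ_1 = (M₀x²/(2L)+C₁)/EI  [x≤a] with C₁=M₀(3b²-L²)/(6L)=-56/3 = (14·(36/5)²/(2·12)+(-56/3))/50000 = 217/937500 rad
Load 2 — triangular load w₀=5 kN/m (0→w₀ over full span):
  θ_2 = -w₀(7L⁴-30L²x²+15x⁴)/(360LEI) = -5·(7·12⁴-30·12²·(36/5)²+15·(36/5)⁴)/(360·12·50000) = 348/390625 rad
Superposition: θ = Σ θ_i = 5261/4687500 rad ≈ 0.001122 rad

θ(36/5) = 5261/4687500 rad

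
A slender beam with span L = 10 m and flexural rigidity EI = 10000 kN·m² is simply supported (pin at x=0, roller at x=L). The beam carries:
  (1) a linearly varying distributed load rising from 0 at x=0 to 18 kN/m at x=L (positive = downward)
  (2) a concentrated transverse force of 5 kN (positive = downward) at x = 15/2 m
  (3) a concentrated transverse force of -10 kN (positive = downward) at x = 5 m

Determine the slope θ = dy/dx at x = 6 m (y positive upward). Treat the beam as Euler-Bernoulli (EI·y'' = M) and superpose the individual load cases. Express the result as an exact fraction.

θ(6) = 11723/1600000 rad

Load 1 — triangular load w₀=18 kN/m (0→w₀ over full span):
  θ_1 = -w₀(7L⁴-30L²x²+15x⁴)/(360LEI) = -18·(7·10⁴-30·10²·6²+15·6⁴)/(360·10·10000) = 29/3125 rad
Load 2 — point force P=5 kN at a=15/2 m (b=L-a=5/2):
  θ_2 = -Pb(L²-b²-3x²)/(6LEI)  [x≤a] = -5·(5/2)·(10²-(5/2)²-3·6²)/(6·10·10000) = 19/64000 rad
Load 3 — point force P=-10 kN at a=5 m (b=L-a=5):
  θ_3 = -Pa(2L²-6Lx+3x²+a²)/(6LEI)  [x>a] = -(-10)·5·(2·10²-6·10·6+3·6²+5²)/(6·10·10000) = -9/4000 rad
Superposition: θ = Σ θ_i = 11723/1600000 rad ≈ 0.007327 rad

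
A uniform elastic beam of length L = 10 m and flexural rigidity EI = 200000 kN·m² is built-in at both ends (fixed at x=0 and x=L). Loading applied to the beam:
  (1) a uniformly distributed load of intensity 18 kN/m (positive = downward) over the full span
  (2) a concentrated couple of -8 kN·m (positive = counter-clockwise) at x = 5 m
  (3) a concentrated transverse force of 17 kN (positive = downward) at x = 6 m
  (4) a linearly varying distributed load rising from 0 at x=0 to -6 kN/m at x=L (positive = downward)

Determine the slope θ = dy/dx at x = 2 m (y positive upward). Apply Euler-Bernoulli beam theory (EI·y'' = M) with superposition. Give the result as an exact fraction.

Load 1 — uniform load w=18 kN/m over full span:
  θ_1 = -wx(L-x)(L-2x)/(12EI) = -18·2·(10-2)·(10-2·2)/(12·200000) = -9/12500 rad
Load 2 — applied couple M₀=-8 kN·m at a=5 m (b=L-a=5):
  θ_2 = (R_Ax²/2 - M_Ax)/EI  [x≤a] with R_A=-6/5, M_A=-2 = ((-6/5)·2²/2 - (-2)·2)/200000 = 1/125000 rad
Load 3 — point force P=17 kN at a=6 m (b=L-a=4):
  θ_3 = -Pb²x(2aL-(3a+b)x)/(2L³EI)  [x≤a] = -17·4²·2·(2·6·10-(3·6+4)·2)/(2·10³·200000) = -323/3125000 rad
Load 4 — triangular load w₀=-6 kN/m (0→w₀ over full span):
  θ_4 = -w₀(2x(L-x)(L-2x)(x+2L)+x²(L-x)²)/(120LEI) = -(-6)·(2·2·(10-2)·(10-2·2)·(2+2·10)+2²·(10-2)²)/(120·10·200000) = 7/62500 rad
Superposition: θ = Σ θ_i = -1099/1562500 rad ≈ -0.000703 rad

θ(2) = -1099/1562500 rad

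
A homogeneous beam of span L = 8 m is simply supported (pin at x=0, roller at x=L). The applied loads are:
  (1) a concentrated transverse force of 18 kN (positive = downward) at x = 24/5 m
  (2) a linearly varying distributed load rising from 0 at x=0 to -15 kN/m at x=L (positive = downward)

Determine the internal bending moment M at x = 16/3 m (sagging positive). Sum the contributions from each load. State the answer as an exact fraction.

Load 1 — point force P=18 kN at a=24/5 m (b=L-a=16/5):
  M_1 = Pa(L-x)/L  [x>a] = 18·(24/5)·(8-(16/3))/8 = 144/5 kN·m
Load 2 — triangular load w₀=-15 kN/m (0→w₀ over full span):
  M_2 = w₀Lx/6 - w₀x³/(6L) = (-15)·8·(16/3)/6 - (-15)·(16/3)³/(6·8) = -1600/27 kN·m
Superposition: M = Σ M_i = -4112/135 kN·m ≈ -30.459259 kN·m

M(16/3) = -4112/135 kN·m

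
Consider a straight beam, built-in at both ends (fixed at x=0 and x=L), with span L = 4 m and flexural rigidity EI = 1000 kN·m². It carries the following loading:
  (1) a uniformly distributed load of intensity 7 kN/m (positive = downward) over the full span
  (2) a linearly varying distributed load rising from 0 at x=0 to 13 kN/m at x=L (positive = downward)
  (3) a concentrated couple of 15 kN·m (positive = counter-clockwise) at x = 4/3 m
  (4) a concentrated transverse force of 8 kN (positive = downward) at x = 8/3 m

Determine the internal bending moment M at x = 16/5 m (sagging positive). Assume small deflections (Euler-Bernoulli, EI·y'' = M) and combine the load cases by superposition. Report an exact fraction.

Load 1 — uniform load w=7 kN/m over full span:
  M_1 = wLx/2 - wL²/12 - wx²/2 = 7·4·(16/5)/2 - 7·4²/12 - 7·(16/5)²/2 = -28/75 kN·m
Load 2 — triangular load w₀=13 kN/m (0→w₀ over full span):
  M_2 = 3w₀Lx/20 - w₀L²/30 - w₀x³/(6L) = 3·13·4·(16/5)/20 - 13·4²/30 - 13·(16/5)³/(6·4) = 104/375 kN·m
Load 3 — applied couple M₀=15 kN·m at a=4/3 m (b=L-a=8/3):
  M_3 = R_Ax - M_A - M₀  [x>a] with R_A=5, M_A=0 = 5·(16/5) - 0 - 15 = 1 kN·m
Load 4 — point force P=8 kN at a=8/3 m (b=L-a=4/3):
  M_4 = Pa²(a+3b)(L-x)/L³ - Pa²b/L²  [x>a] = 8·(8/3)²·((8/3)+3·(4/3))·(4-(16/5))/4³ - 8·(8/3)²·(4/3)/4² = 0 kN·m
Superposition: M = Σ M_i = 113/125 kN·m ≈ 0.904000 kN·m

M(16/5) = 113/125 kN·m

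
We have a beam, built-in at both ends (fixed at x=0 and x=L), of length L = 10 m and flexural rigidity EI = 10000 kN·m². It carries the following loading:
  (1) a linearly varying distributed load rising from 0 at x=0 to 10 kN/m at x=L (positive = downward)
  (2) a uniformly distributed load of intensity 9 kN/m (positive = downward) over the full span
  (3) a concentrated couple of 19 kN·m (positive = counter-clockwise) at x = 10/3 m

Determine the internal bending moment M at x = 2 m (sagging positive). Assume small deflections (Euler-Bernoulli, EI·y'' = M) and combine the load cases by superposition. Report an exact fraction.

M(2) = -13/5 kN·m

Load 1 — triangular load w₀=10 kN/m (0→w₀ over full span):
  M_1 = 3w₀Lx/20 - w₀L²/30 - w₀x³/(6L) = 3·10·10·2/20 - 10·10²/30 - 10·2³/(6·10) = -14/3 kN·m
Load 2 — uniform load w=9 kN/m over full span:
  M_2 = wLx/2 - wL²/12 - wx²/2 = 9·10·2/2 - 9·10²/12 - 9·2²/2 = -3 kN·m
Load 3 — applied couple M₀=19 kN·m at a=10/3 m (b=L-a=20/3):
  M_3 = R_Ax - M_A  [x≤a] with R_A=38/15, M_A=0 = (38/15)·2 - 0 = 76/15 kN·m
Superposition: M = Σ M_i = -13/5 kN·m ≈ -2.600000 kN·m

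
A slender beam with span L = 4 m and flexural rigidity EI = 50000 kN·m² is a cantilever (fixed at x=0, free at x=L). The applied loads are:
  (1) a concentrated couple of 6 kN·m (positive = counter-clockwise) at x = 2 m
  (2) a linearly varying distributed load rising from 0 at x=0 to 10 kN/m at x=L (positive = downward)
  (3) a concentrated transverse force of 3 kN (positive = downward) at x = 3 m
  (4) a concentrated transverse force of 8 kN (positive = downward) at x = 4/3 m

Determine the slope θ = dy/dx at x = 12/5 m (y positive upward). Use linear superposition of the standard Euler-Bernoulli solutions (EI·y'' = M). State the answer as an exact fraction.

Load 1 — applied couple M₀=6 kN·m at a=2 m (b=L-a=2):
  θ_1 = M₀a/EI  [x>a] = 6·2/50000 = 3/12500 rad
Load 2 — triangular load w₀=10 kN/m (0→w₀ over full span):
  θ_2 = (w₀Lx²/4-w₀L²x/3-w₀x⁴/(24L))/EI = (10·4·(12/5)²/4-10·4²·(12/5)/3-10·(12/5)⁴/(24·4))/50000 = -577/390625 rad
Load 3 — point force P=3 kN at a=3 m (b=L-a=1):
  θ_3 = -Px(2a-x)/(2EI)  [x≤a] = -3·(12/5)·(2·3-(12/5))/(2·50000) = -81/312500 rad
Load 4 — point force P=8 kN at a=4/3 m (b=L-a=8/3):
  θ_4 = -Pa²/(2EI)  [x>a] = -8·(4/3)²/(2·50000) = -4/28125 rad
Superposition: θ = Σ θ_i = -11521/7031250 rad ≈ -0.001639 rad

θ(12/5) = -11521/7031250 rad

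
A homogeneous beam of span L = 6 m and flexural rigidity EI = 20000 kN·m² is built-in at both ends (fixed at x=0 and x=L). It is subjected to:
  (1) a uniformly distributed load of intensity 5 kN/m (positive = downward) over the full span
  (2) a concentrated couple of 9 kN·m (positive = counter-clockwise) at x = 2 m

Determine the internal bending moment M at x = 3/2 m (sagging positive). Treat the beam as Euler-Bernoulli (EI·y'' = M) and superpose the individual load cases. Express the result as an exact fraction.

M(3/2) = 39/8 kN·m

Load 1 — uniform load w=5 kN/m over full span:
  M_1 = wLx/2 - wL²/12 - wx²/2 = 5·6·(3/2)/2 - 5·6²/12 - 5·(3/2)²/2 = 15/8 kN·m
Load 2 — applied couple M₀=9 kN·m at a=2 m (b=L-a=4):
  M_2 = R_Ax - M_A  [x≤a] with R_A=2, M_A=0 = 2·(3/2) - 0 = 3 kN·m
Superposition: M = Σ M_i = 39/8 kN·m ≈ 4.875000 kN·m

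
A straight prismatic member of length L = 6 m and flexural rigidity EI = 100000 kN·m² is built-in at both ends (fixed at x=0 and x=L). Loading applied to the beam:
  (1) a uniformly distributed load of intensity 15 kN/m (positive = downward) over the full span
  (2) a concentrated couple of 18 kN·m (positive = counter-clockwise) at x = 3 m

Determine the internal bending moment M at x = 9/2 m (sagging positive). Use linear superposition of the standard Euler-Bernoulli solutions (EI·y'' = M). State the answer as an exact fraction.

M(9/2) = 27/8 kN·m

Load 1 — uniform load w=15 kN/m over full span:
  M_1 = wLx/2 - wL²/12 - wx²/2 = 15·6·(9/2)/2 - 15·6²/12 - 15·(9/2)²/2 = 45/8 kN·m
Load 2 — applied couple M₀=18 kN·m at a=3 m (b=L-a=3):
  M_2 = R_Ax - M_A - M₀  [x>a] with R_A=9/2, M_A=9/2 = (9/2)·(9/2) - (9/2) - 18 = -9/4 kN·m
Superposition: M = Σ M_i = 27/8 kN·m ≈ 3.375000 kN·m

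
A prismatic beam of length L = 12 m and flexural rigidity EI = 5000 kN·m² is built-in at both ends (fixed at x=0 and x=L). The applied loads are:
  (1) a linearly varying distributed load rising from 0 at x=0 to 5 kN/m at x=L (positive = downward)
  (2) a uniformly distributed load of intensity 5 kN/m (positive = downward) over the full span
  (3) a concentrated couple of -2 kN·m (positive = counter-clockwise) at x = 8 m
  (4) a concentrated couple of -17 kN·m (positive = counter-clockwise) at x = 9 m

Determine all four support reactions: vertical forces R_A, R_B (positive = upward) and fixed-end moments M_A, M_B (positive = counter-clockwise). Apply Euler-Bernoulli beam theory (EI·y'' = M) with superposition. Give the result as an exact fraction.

Load 1 — triangular load w₀=5 kN/m (0→w₀ over full span):
  R_A = 3w₀L/20 = 3·5·12/20 = 9 kN
  M_A = w₀L²/30 = 5·12²/30 = 24 kN·m
  R_B = 7w₀L/20 = 7·5·12/20 = 21 kN
  M_B = -w₀L²/20 = -5·12²/20 = -36 kN·m
Load 2 — uniform load w=5 kN/m over full span:
  R_A = wL/2 = 5·12/2 = 30 kN
  M_A = wL²/12 = 5·12²/12 = 60 kN·m
  R_B = wL/2 = 5·12/2 = 30 kN
  M_B = -wL²/12 = -5·12²/12 = -60 kN·m
Load 3 — applied couple M₀=-2 kN·m at a=8 m (b=L-a=4):
  R_A = 6M₀ab/L³ = 6·(-2)·8·4/12³ = -2/9 kN
  M_A = M₀b(2a-b)/L² = (-2)·4·(2·8-4)/12² = -2/3 kN·m
  R_B = -6M₀ab/L³ = -6·(-2)·8·4/12³ = 2/9 kN
  M_B = M₀a(2b-a)/L² = (-2)·8·(2·4-8)/12² = 0 kN·m
Load 4 — applied couple M₀=-17 kN·m at a=9 m (b=L-a=3):
  R_A = 6M₀ab/L³ = 6·(-17)·9·3/12³ = -51/32 kN
  M_A = M₀b(2a-b)/L² = (-17)·3·(2·9-3)/12² = -85/16 kN·m
  R_B = -6M₀ab/L³ = -6·(-17)·9·3/12³ = 51/32 kN
  M_B = M₀a(2b-a)/L² = (-17)·9·(2·3-9)/12² = 51/16 kN·m
Superposition: R_A = 10709/288 kN, M_A = 3745/48 kN·m, R_B = 15211/288 kN, M_B = -1485/16 kN·m

R_A = 10709/288 kN, M_A = 3745/48 kN·m, R_B = 15211/288 kN, M_B = -1485/16 kN·m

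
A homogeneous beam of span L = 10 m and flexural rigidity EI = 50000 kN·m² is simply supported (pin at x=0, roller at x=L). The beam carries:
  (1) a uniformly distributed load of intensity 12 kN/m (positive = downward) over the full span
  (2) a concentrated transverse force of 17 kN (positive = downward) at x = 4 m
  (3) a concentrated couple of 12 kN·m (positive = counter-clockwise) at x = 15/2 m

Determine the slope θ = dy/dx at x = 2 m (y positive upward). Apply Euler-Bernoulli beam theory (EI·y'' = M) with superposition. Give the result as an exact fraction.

θ(2) = -1993/200000 rad

Load 1 — uniform load w=12 kN/m over full span:
  θ_1 = -w(L³-6Lx²+4x³)/(24EI) = -12·(10³-6·10·2²+4·2³)/(24·50000) = -99/12500 rad
Load 2 — point force P=17 kN at a=4 m (b=L-a=6):
  θ_2 = -Pb(L²-b²-3x²)/(6LEI)  [x≤a] = -17·6·(10²-6²-3·2²)/(6·10·50000) = -221/125000 rad
Load 3 — applied couple M₀=12 kN·m at a=15/2 m (b=L-a=5/2):
  θ_3 = (M₀x²/(2L)+C₁)/EI  [x≤a] with C₁=M₀(3b²-L²)/(6L)=-65/4 = (12·2²/(2·10)+(-65/4))/50000 = -277/1000000 rad
Superposition: θ = Σ θ_i = -1993/200000 rad ≈ -0.009965 rad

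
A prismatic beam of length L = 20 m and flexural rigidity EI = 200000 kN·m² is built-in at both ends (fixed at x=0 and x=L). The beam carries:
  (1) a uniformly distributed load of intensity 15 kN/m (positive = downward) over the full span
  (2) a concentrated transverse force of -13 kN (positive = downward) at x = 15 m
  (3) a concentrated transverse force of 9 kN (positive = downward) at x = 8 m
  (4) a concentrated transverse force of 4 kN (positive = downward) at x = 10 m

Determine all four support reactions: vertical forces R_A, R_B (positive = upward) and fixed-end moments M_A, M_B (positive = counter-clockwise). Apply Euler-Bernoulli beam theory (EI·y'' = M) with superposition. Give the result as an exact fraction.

Load 1 — uniform load w=15 kN/m over full span:
  R_A = wL/2 = 15·20/2 = 150 kN
  M_A = wL²/12 = 15·20²/12 = 500 kN·m
  R_B = wL/2 = 15·20/2 = 150 kN
  M_B = -wL²/12 = -15·20²/12 = -500 kN·m
Load 2 — point force P=-13 kN at a=15 m (b=L-a=5):
  R_A = Pb²(3a+b)/L³ = (-13)·5²·(3·15+5)/20³ = -65/32 kN
  M_A = Pab²/L² = (-13)·15·5²/20² = -195/16 kN·m
  R_B = Pa²(a+3b)/L³ = (-13)·15²·(15+3·5)/20³ = -351/32 kN
  M_B = -Pa²b/L² = -(-13)·15²·5/20² = 585/16 kN·m
Load 3 — point force P=9 kN at a=8 m (b=L-a=12):
  R_A = Pb²(3a+b)/L³ = 9·12²·(3·8+12)/20³ = 729/125 kN
  M_A = Pab²/L² = 9·8·12²/20² = 648/25 kN·m
  R_B = Pa²(a+3b)/L³ = 9·8²·(8+3·12)/20³ = 396/125 kN
  M_B = -Pa²b/L² = -9·8²·12/20² = -432/25 kN·m
Load 4 — point force P=4 kN at a=10 m (b=L-a=10):
  R_A = Pb²(3a+b)/L³ = 4·10²·(3·10+10)/20³ = 2 kN
  M_A = Pab²/L² = 4·10·10²/20² = 10 kN·m
  R_B = Pa²(a+3b)/L³ = 4·10²·(10+3·10)/20³ = 2 kN
  M_B = -Pa²b/L² = -4·10²·10/20² = -10 kN·m
Superposition: R_A = 623203/4000 kN, M_A = 209493/400 kN·m, R_B = 576797/4000 kN, M_B = -196287/400 kN·m

R_A = 623203/4000 kN, M_A = 209493/400 kN·m, R_B = 576797/4000 kN, M_B = -196287/400 kN·m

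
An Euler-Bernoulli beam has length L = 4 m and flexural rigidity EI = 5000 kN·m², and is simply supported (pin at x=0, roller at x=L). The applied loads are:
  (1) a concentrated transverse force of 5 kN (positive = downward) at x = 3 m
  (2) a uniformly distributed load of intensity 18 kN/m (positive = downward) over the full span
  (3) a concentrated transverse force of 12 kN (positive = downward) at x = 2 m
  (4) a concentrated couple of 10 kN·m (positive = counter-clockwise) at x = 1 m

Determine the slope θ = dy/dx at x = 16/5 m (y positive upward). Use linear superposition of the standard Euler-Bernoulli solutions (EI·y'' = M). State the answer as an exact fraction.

Load 1 — point force P=5 kN at a=3 m (b=L-a=1):
  θ_1 = -Pa(2L²-6Lx+3x²+a²)/(6LEI)  [x>a] = -5·3·(2·4²-6·4·(16/5)+3·(16/5)²+3²)/(6·4·5000) = 127/200000 rad
Load 2 — uniform load w=18 kN/m over full span:
  θ_2 = -w(L³-6Lx²+4x³)/(24EI) = -18·(4³-6·4·(16/5)²+4·(16/5)³)/(24·5000) = 594/78125 rad
Load 3 — point force P=12 kN at a=2 m (b=L-a=2):
  θ_3 = -Pa(2L²-6Lx+3x²+a²)/(6LEI)  [x>a] = -12·2·(2·4²-6·4·(16/5)+3·(16/5)²+2²)/(6·4·5000) = 63/31250 rad
Load 4 — applied couple M₀=10 kN·m at a=1 m (b=L-a=3):
  θ_4 = (M₀x²/(2L)-M₀(x-a)+C₁)/EI  [x>a] with C₁=M₀(3b²-L²)/(6L)=55/12 = (10·(16/5)²/(2·4)-10·((16/5)-1)+(55/12))/5000 = -277/300000 rad
Superposition: θ = Σ θ_i = 139963/15000000 rad ≈ 0.009331 rad

θ(16/5) = 139963/15000000 rad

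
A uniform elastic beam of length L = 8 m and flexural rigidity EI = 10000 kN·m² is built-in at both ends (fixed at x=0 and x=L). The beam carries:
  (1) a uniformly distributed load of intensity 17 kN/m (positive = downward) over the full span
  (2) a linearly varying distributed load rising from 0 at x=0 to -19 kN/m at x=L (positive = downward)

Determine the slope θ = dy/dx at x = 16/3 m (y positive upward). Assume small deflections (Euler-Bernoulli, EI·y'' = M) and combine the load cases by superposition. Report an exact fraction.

θ(16/3) = 1952/759375 rad

Load 1 — uniform load w=17 kN/m over full span:
  θ_1 = -wx(L-x)(L-2x)/(12EI) = -17·(16/3)·(8-(16/3))·(8-2·(16/3))/(12·10000) = 272/50625 rad
Load 2 — triangular load w₀=-19 kN/m (0→w₀ over full span):
  θ_2 = -w₀(2x(L-x)(L-2x)(x+2L)+x²(L-x)²)/(120LEI) = -(-19)·(2·(16/3)·(8-(16/3))·(8-2·(16/3))·((16/3)+2·8)+(16/3)²·(8-(16/3))²)/(120·8·10000) = -2128/759375 rad
Superposition: θ = Σ θ_i = 1952/759375 rad ≈ 0.002571 rad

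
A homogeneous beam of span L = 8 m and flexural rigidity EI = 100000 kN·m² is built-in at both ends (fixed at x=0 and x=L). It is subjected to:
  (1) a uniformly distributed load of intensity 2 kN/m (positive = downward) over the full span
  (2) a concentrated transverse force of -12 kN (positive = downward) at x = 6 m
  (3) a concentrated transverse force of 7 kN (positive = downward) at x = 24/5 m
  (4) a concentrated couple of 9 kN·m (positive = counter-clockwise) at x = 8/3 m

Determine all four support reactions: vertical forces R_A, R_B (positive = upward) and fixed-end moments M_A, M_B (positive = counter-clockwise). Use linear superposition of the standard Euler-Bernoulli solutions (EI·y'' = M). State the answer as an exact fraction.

Load 1 — uniform load w=2 kN/m over full span:
  R_A = wL/2 = 2·8/2 = 8 kN
  M_A = wL²/12 = 2·8²/12 = 32/3 kN·m
  R_B = wL/2 = 2·8/2 = 8 kN
  M_B = -wL²/12 = -2·8²/12 = -32/3 kN·m
Load 2 — point force P=-12 kN at a=6 m (b=L-a=2):
  R_A = Pb²(3a+b)/L³ = (-12)·2²·(3·6+2)/8³ = -15/8 kN
  M_A = Pab²/L² = (-12)·6·2²/8² = -9/2 kN·m
  R_B = Pa²(a+3b)/L³ = (-12)·6²·(6+3·2)/8³ = -81/8 kN
  M_B = -Pa²b/L² = -(-12)·6²·2/8² = 27/2 kN·m
Load 3 — point force P=7 kN at a=24/5 m (b=L-a=16/5):
  R_A = Pb²(3a+b)/L³ = 7·(16/5)²·(3·(24/5)+(16/5))/8³ = 308/125 kN
  M_A = Pab²/L² = 7·(24/5)·(16/5)²/8² = 672/125 kN·m
  R_B = Pa²(a+3b)/L³ = 7·(24/5)²·((24/5)+3·(16/5))/8³ = 567/125 kN
  M_B = -Pa²b/L² = -7·(24/5)²·(16/5)/8² = -1008/125 kN·m
Load 4 — applied couple M₀=9 kN·m at a=8/3 m (b=L-a=16/3):
  R_A = 6M₀ab/L³ = 6·9·(8/3)·(16/3)/8³ = 3/2 kN
  M_A = M₀b(2a-b)/L² = 9·(16/3)·(2·(8/3)-(16/3))/8² = 0 kN·m
  R_B = -6M₀ab/L³ = -6·9·(8/3)·(16/3)/8³ = -3/2 kN
  M_B = M₀a(2b-a)/L² = 9·(8/3)·(2·(16/3)-(8/3))/8² = 3 kN·m
Superposition: R_A = 10089/1000 kN, M_A = 8657/750 kN·m, R_B = 911/1000 kN, M_B = -1673/750 kN·m

R_A = 10089/1000 kN, M_A = 8657/750 kN·m, R_B = 911/1000 kN, M_B = -1673/750 kN·m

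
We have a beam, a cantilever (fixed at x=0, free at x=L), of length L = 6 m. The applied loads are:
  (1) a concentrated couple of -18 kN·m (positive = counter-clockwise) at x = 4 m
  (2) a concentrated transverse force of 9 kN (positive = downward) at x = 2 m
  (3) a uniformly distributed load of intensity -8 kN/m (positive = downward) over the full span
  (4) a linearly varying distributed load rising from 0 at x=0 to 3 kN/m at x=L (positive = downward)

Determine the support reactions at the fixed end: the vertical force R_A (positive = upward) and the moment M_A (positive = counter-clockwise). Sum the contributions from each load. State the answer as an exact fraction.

R_A = -30 kN, M_A = -72 kN·m

Load 1 — applied couple M₀=-18 kN·m at a=4 m (b=L-a=2):
  R_A = 0 kN
  M_A = -M₀ = -(-18) = 18 kN·m
Load 2 — point force P=9 kN at a=2 m (b=L-a=4):
  R_A = P = 9 kN
  M_A = Pa = 9·2 = 18 kN·m
Load 3 — uniform load w=-8 kN/m over full span:
  R_A = wL = (-8)·6 = -48 kN
  M_A = wL²/2 = (-8)·6²/2 = -144 kN·m
Load 4 — triangular load w₀=3 kN/m (0→w₀ over full span):
  R_A = w₀L/2 = 3·6/2 = 9 kN
  M_A = w₀L²/3 = 3·6²/3 = 36 kN·m
Superposition: R_A = -30 kN, M_A = -72 kN·m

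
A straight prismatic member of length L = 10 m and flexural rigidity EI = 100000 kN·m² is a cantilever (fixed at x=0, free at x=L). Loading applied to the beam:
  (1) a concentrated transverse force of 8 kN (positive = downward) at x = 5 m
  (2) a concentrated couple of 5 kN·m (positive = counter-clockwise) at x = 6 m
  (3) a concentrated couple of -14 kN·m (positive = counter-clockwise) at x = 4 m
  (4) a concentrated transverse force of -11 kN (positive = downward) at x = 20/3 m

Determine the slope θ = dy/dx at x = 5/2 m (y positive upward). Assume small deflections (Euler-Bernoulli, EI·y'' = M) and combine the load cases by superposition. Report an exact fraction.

θ(5/2) = 247/480000 rad

Load 1 — point force P=8 kN at a=5 m (b=L-a=5):
  θ_1 = -Px(2a-x)/(2EI)  [x≤a] = -8·(5/2)·(2·5-(5/2))/(2·100000) = -3/4000 rad
Load 2 — applied couple M₀=5 kN·m at a=6 m (b=L-a=4):
  θ_2 = M₀x/EI  [x≤a] = 5·(5/2)/100000 = 1/8000 rad
Load 3 — applied couple M₀=-14 kN·m at a=4 m (b=L-a=6):
  θ_3 = M₀x/EI  [x≤a] = (-14)·(5/2)/100000 = -7/20000 rad
Load 4 — point force P=-11 kN at a=20/3 m (b=L-a=10/3):
  θ_4 = -Px(2a-x)/(2EI)  [x≤a] = -(-11)·(5/2)·(2·(20/3)-(5/2))/(2·100000) = 143/96000 rad
Superposition: θ = Σ θ_i = 247/480000 rad ≈ 0.000515 rad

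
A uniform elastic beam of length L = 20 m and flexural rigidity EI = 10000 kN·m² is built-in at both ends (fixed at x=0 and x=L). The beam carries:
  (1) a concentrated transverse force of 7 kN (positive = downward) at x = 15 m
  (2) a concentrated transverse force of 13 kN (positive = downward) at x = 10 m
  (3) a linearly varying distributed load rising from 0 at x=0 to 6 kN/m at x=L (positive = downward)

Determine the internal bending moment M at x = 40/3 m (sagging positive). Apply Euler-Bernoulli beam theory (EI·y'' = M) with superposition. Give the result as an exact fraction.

M(40/3) = 26065/432 kN·m

Load 1 — point force P=7 kN at a=15 m (b=L-a=5):
  M_1 = Pb²(3a+b)x/L³ - Pab²/L²  [x≤a] = 7·5²·(3·15+5)·(40/3)/20³ - 7·15·5²/20² = 385/48 kN·m
Load 2 — point force P=13 kN at a=10 m (b=L-a=10):
  M_2 = Pa²(a+3b)(L-x)/L³ - Pa²b/L²  [x>a] = 13·10²·(10+3·10)·(20-(40/3))/20³ - 13·10²·10/20² = 65/6 kN·m
Load 3 — triangular load w₀=6 kN/m (0→w₀ over full span):
  M_3 = 3w₀Lx/20 - w₀L²/30 - w₀x³/(6L) = 3·6·20·(40/3)/20 - 6·20²/30 - 6·(40/3)³/(6·20) = 1120/27 kN·m
Superposition: M = Σ M_i = 26065/432 kN·m ≈ 60.335648 kN·m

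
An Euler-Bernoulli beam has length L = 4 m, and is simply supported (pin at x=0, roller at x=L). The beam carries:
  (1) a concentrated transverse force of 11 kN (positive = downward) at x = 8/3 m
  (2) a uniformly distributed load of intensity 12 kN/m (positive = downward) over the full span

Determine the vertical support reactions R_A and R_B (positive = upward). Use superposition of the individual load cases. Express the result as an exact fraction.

Load 1 — point force P=11 kN at a=8/3 m (b=L-a=4/3):
  R_A = Pb/L = 11·(4/3)/4 = 11/3 kN
  R_B = Pa/L = 11·(8/3)/4 = 22/3 kN
Load 2 — uniform load w=12 kN/m over full span:
  R_A = wL/2 = 12·4/2 = 24 kN
  R_B = wL/2 = 12·4/2 = 24 kN
Superposition: R_A = 83/3 kN, R_B = 94/3 kN

R_A = 83/3 kN, R_B = 94/3 kN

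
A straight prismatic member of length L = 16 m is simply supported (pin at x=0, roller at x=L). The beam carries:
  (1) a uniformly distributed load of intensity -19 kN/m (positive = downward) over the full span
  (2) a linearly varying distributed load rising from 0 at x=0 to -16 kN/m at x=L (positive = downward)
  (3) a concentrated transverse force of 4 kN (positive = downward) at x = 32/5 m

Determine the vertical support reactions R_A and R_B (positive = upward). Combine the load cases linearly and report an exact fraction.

R_A = -2884/15 kN, R_B = -3536/15 kN

Load 1 — uniform load w=-19 kN/m over full span:
  R_A = wL/2 = (-19)·16/2 = -152 kN
  R_B = wL/2 = (-19)·16/2 = -152 kN
Load 2 — triangular load w₀=-16 kN/m (0→w₀ over full span):
  R_A = w₀L/6 = (-16)·16/6 = -128/3 kN
  R_B = w₀L/3 = (-16)·16/3 = -256/3 kN
Load 3 — point force P=4 kN at a=32/5 m (b=L-a=48/5):
  R_A = Pb/L = 4·(48/5)/16 = 12/5 kN
  R_B = Pa/L = 4·(32/5)/16 = 8/5 kN
Superposition: R_A = -2884/15 kN, R_B = -3536/15 kN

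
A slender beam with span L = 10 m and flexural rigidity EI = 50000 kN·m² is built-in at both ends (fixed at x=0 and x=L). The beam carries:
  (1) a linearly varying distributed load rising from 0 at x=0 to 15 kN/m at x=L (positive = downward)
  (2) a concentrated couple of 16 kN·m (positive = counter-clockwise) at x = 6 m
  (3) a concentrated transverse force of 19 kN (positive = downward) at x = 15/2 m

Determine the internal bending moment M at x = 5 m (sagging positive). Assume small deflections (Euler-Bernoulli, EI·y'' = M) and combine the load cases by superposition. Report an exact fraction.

M(5) = 3487/80 kN·m

Load 1 — triangular load w₀=15 kN/m (0→w₀ over full span):
  M_1 = 3w₀Lx/20 - w₀L²/30 - w₀x³/(6L) = 3·15·10·5/20 - 15·10²/30 - 15·5³/(6·10) = 125/4 kN·m
Load 2 — applied couple M₀=16 kN·m at a=6 m (b=L-a=4):
  M_2 = R_Ax - M_A  [x≤a] with R_A=288/125, M_A=128/25 = (288/125)·5 - (128/25) = 32/5 kN·m
Load 3 — point force P=19 kN at a=15/2 m (b=L-a=5/2):
  M_3 = Pb²(3a+b)x/L³ - Pab²/L²  [x≤a] = 19·(5/2)²·(3·(15/2)+(5/2))·5/10³ - 19·(15/2)·(5/2)²/10² = 95/16 kN·m
Superposition: M = Σ M_i = 3487/80 kN·m ≈ 43.587500 kN·m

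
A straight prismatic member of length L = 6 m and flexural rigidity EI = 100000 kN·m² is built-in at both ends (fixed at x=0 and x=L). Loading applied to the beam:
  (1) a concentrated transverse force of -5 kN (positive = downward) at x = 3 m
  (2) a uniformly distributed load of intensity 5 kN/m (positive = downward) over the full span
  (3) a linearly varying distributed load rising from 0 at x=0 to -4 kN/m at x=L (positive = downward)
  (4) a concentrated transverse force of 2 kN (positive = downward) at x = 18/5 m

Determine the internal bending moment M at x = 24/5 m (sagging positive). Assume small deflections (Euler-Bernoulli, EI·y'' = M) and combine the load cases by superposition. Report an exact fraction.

M(24/5) = -537/2500 kN·m

Load 1 — point force P=-5 kN at a=3 m (b=L-a=3):
  M_1 = Pa²(a+3b)(L-x)/L³ - Pa²b/L²  [x>a] = (-5)·3²·(3+3·3)·(6-(24/5))/6³ - (-5)·3²·3/6² = 3/4 kN·m
Load 2 — uniform load w=5 kN/m over full span:
  M_2 = wLx/2 - wL²/12 - wx²/2 = 5·6·(24/5)/2 - 5·6²/12 - 5·(24/5)²/2 = -3/5 kN·m
Load 3 — triangular load w₀=-4 kN/m (0→w₀ over full span):
  M_3 = 3w₀Lx/20 - w₀L²/30 - w₀x³/(6L) = 3·(-4)·6·(24/5)/20 - (-4)·6²/30 - (-4)·(24/5)³/(6·6) = -24/125 kN·m
Load 4 — point force P=2 kN at a=18/5 m (b=L-a=12/5):
  M_4 = Pa²(a+3b)(L-x)/L³ - Pa²b/L²  [x>a] = 2·(18/5)²·((18/5)+3·(12/5))·(6-(24/5))/6³ - 2·(18/5)²·(12/5)/6² = -108/625 kN·m
Superposition: M = Σ M_i = -537/2500 kN·m ≈ -0.214800 kN·m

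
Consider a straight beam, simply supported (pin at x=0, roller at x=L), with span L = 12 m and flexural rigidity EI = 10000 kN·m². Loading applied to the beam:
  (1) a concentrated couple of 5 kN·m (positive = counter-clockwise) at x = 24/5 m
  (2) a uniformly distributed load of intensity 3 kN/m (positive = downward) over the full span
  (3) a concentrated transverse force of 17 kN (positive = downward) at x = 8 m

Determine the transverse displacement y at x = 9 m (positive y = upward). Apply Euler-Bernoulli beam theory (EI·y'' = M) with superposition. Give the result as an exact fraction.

Load 1 — applied couple M₀=5 kN·m at a=24/5 m (b=L-a=36/5):
  y_1 = (M₀x³/(6L)-M₀(x-a)²/2+C₁x)/EI  [x>a] with C₁=M₀(3b²-L²)/(6L)=4/5 = (5·9³/(6·12)-5·(9-(24/5))²/2+(4/5)·9)/10000 = 549/400000 m
Load 2 — uniform load w=3 kN/m over full span:
  y_2 = -wx(L³-2Lx²+x³)/(24EI) = -3·9·(12³-2·12·9²+9³)/(24·10000) = -4617/80000 m
Load 3 — point force P=17 kN at a=8 m (b=L-a=4):
  y_3 = -Pa(L-x)(2Lx-a²-x²)/(6LEI)  [x>a] = -17·8·(12-9)·(2·12·9-8²-9²)/(6·12·10000) = -1207/30000 m
Superposition: y = Σ y_i = -7243/75000 m ≈ -0.096573 m

y(9) = -7243/75000 m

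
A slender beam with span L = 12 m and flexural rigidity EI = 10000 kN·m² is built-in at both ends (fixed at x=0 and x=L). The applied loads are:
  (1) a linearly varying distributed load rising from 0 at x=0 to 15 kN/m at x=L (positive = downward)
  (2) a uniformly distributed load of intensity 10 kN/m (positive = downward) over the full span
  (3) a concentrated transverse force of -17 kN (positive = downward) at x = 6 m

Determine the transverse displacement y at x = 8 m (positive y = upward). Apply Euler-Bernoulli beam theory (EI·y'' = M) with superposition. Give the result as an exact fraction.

Load 1 — triangular load w₀=15 kN/m (0→w₀ over full span):
  y_1 = -w₀x²(L-x)²(x+2L)/(120LEI) = -15·8²·(12-8)²·(8+2·12)/(120·12·10000) = -64/1875 m
Load 2 — uniform load w=10 kN/m over full span:
  y_2 = -wx²(L-x)²/(24EI) = -10·8²·(12-8)²/(24·10000) = -16/375 m
Load 3 — point force P=-17 kN at a=6 m (b=L-a=6):
  y_3 = -Pa²(L-x)²(3bL-(3b+a)(L-x))/(6L³EI)  [x>a] = -(-17)·6²·(12-8)²·(3·6·12-(3·6+6)·(12-8))/(6·12³·10000) = 17/1500 m
Superposition: y = Σ y_i = -491/7500 m ≈ -0.065467 m

y(8) = -491/7500 m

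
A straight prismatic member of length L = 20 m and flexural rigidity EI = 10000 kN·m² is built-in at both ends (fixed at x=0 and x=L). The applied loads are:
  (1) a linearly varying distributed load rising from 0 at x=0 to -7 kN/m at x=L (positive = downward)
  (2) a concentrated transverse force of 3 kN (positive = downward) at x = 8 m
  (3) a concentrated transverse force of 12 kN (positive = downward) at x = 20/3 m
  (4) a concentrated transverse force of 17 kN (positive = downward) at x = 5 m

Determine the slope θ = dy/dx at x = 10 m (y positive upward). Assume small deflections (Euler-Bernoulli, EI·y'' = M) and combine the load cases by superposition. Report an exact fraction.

θ(10) = 59581/7200000 rad

Load 1 — triangular load w₀=-7 kN/m (0→w₀ over full span):
  θ_1 = -w₀(2x(L-x)(L-2x)(x+2L)+x²(L-x)²)/(120LEI) = -(-7)·(2·10·(20-10)·(20-2·10)·(10+2·20)+10²·(20-10)²)/(120·20·10000) = 7/2400 rad
Load 2 — point force P=3 kN at a=8 m (b=L-a=12):
  θ_2 = Pa²(L-x)(2bL-(3b+a)(L-x))/(2L³EI)  [x>a] = 3·8²·(20-10)·(2·12·20-(3·12+8)·(20-10))/(2·20³·10000) = 3/6250 rad
Load 3 — point force P=12 kN at a=20/3 m (b=L-a=40/3):
  θ_3 = Pa²(L-x)(2bL-(3b+a)(L-x))/(2L³EI)  [x>a] = 12·(20/3)²·(20-10)·(2·(40/3)·20-(3·(40/3)+(20/3))·(20-10))/(2·20³·10000) = 1/450 rad
Load 4 — point force P=17 kN at a=5 m (b=L-a=15):
  θ_4 = Pa²(L-x)(2bL-(3b+a)(L-x))/(2L³EI)  [x>a] = 17·5²·(20-10)·(2·15·20-(3·15+5)·(20-10))/(2·20³·10000) = 17/6400 rad
Superposition: θ = Σ θ_i = 59581/7200000 rad ≈ 0.008275 rad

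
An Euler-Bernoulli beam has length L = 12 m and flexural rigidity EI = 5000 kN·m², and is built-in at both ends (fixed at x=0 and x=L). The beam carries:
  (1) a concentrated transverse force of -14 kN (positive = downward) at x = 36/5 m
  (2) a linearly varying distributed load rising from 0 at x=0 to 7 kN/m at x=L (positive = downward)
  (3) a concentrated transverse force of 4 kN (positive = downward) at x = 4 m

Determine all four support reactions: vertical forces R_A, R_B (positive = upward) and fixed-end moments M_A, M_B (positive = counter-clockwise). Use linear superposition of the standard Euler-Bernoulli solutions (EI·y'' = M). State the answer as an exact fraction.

Load 1 — point force P=-14 kN at a=36/5 m (b=L-a=24/5):
  R_A = Pb²(3a+b)/L³ = (-14)·(24/5)²·(3·(36/5)+(24/5))/12³ = -616/125 kN
  M_A = Pab²/L² = (-14)·(36/5)·(24/5)²/12² = -2016/125 kN·m
  R_B = Pa²(a+3b)/L³ = (-14)·(36/5)²·((36/5)+3·(24/5))/12³ = -1134/125 kN
  M_B = -Pa²b/L² = -(-14)·(36/5)²·(24/5)/12² = 3024/125 kN·m
Load 2 — triangular load w₀=7 kN/m (0→w₀ over full span):
  R_A = 3w₀L/20 = 3·7·12/20 = 63/5 kN
  M_A = w₀L²/30 = 7·12²/30 = 168/5 kN·m
  R_B = 7w₀L/20 = 7·7·12/20 = 147/5 kN
  M_B = -w₀L²/20 = -7·12²/20 = -252/5 kN·m
Load 3 — point force P=4 kN at a=4 m (b=L-a=8):
  R_A = Pb²(3a+b)/L³ = 4·8²·(3·4+8)/12³ = 80/27 kN
  M_A = Pab²/L² = 4·4·8²/12² = 64/9 kN·m
  R_B = Pa²(a+3b)/L³ = 4·4²·(4+3·8)/12³ = 28/27 kN
  M_B = -Pa²b/L² = -4·4²·8/12² = -32/9 kN·m
Superposition: R_A = 35893/3375 kN, M_A = 27656/1125 kN·m, R_B = 72107/3375 kN, M_B = -33484/1125 kN·m

R_A = 35893/3375 kN, M_A = 27656/1125 kN·m, R_B = 72107/3375 kN, M_B = -33484/1125 kN·m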